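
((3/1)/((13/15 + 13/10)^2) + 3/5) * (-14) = -14658/845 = -17.35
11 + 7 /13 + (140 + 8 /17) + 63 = 215.01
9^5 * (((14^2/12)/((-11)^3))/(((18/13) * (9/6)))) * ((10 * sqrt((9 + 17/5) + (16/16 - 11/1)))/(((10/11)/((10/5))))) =-1857492 * sqrt(15)/605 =-11890.97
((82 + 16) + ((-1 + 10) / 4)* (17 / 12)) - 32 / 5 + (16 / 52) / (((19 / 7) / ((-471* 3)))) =-1292119 / 19760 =-65.39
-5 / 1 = -5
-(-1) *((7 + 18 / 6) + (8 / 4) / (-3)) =28 / 3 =9.33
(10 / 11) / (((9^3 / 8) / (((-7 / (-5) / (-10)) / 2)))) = -28 / 40095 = -0.00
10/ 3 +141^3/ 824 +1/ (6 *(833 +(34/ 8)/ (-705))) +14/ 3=6600371946239/ 1935611432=3409.97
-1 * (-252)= 252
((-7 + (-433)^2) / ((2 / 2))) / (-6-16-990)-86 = -137257 / 506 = -271.26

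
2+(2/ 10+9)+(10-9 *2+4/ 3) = 68/ 15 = 4.53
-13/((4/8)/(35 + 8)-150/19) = 21242/12881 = 1.65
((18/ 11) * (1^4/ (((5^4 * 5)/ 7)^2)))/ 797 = 882/ 85615234375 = 0.00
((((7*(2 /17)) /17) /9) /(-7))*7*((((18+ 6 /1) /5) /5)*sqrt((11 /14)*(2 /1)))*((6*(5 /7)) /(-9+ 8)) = 32*sqrt(77) /10115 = 0.03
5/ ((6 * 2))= 5/ 12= 0.42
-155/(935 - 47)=-0.17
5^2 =25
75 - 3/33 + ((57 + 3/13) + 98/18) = 177071/1287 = 137.58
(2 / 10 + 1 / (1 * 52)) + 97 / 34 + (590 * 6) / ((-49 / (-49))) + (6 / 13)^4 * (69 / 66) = 378469446653 / 106818140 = 3543.12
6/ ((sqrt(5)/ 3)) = 18 * sqrt(5)/ 5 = 8.05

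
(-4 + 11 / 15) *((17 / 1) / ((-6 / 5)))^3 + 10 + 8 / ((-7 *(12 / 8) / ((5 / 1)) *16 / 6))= 42167855 / 4536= 9296.26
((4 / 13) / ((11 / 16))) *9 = 576 / 143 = 4.03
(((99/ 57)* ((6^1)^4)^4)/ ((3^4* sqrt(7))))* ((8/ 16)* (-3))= -1724011610112* sqrt(7)/ 133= -34295533667.25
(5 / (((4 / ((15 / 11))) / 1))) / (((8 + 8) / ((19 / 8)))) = 1425 / 5632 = 0.25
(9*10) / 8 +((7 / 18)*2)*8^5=917909 / 36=25497.47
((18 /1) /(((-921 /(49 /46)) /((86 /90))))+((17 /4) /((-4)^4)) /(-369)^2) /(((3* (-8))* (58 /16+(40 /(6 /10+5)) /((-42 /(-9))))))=4798321992919 /29845336031861760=0.00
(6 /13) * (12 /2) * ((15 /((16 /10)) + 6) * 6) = 3321 /13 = 255.46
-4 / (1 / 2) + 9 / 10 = -71 / 10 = -7.10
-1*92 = -92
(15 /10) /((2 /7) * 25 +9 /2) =21 /163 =0.13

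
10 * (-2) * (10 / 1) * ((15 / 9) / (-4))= 250 / 3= 83.33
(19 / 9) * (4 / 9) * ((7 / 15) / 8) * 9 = 133 / 270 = 0.49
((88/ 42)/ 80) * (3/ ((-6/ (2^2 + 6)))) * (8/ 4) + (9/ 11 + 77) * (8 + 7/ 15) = 507121/ 770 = 658.60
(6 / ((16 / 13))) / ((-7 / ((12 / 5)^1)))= -117 / 70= -1.67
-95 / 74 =-1.28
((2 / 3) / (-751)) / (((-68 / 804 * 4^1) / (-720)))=-24120 / 12767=-1.89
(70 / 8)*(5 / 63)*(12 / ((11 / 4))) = 100 / 33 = 3.03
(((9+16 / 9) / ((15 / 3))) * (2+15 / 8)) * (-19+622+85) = 258602 / 45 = 5746.71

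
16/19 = 0.84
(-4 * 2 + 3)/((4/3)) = -15/4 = -3.75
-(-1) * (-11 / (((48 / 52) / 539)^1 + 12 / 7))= -77077 / 12024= -6.41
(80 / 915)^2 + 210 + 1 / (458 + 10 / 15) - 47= 7511633555 / 46080864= 163.01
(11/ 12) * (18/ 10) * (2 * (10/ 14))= 33/ 14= 2.36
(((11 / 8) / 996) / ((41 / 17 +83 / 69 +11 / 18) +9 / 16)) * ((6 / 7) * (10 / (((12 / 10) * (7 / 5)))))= 146625 / 99678103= 0.00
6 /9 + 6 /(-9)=0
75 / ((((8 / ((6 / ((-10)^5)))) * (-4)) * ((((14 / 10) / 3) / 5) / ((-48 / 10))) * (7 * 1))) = -81 / 78400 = -0.00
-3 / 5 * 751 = -2253 / 5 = -450.60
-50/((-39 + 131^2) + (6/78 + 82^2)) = -650/309999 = -0.00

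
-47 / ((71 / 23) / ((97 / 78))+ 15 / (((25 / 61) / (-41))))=524285 / 16711503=0.03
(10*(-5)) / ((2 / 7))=-175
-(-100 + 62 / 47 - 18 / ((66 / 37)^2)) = 1186739 / 11374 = 104.34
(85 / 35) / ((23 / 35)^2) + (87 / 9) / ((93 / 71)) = 1919236 / 147591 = 13.00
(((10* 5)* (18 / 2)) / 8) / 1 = 225 / 4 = 56.25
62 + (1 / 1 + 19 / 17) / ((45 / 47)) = 5458 / 85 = 64.21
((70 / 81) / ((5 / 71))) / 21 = 142 / 243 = 0.58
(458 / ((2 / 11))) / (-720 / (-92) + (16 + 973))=57937 / 22927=2.53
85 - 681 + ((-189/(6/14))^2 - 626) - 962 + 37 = 192334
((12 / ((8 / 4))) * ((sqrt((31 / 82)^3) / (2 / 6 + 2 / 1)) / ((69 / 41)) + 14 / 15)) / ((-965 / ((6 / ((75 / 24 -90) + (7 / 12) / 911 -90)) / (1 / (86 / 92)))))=0.00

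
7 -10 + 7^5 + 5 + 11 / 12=201719 / 12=16809.92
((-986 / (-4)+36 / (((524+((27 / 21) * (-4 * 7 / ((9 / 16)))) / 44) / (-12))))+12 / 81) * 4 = 12716834 / 12933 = 983.29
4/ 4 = 1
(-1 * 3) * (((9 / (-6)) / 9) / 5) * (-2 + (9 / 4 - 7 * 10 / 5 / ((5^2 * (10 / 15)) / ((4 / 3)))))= -87 / 1000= -0.09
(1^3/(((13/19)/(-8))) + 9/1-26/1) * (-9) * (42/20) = 542.28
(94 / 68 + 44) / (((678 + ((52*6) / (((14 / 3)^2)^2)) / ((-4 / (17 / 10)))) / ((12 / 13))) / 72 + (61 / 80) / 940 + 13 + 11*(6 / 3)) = 10029480249600 / 9988736852629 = 1.00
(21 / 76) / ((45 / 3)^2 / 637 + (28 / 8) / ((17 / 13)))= 227409 / 2493446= 0.09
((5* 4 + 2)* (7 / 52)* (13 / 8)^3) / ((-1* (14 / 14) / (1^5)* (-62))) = 0.20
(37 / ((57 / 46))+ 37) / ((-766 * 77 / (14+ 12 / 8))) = -118141 / 6723948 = -0.02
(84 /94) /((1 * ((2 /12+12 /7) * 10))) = 882 /18565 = 0.05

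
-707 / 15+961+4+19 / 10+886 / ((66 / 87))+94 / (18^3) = 334824023 / 160380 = 2087.69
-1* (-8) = 8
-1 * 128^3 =-2097152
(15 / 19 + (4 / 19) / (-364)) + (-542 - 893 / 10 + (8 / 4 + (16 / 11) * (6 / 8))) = -119329047 / 190190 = -627.42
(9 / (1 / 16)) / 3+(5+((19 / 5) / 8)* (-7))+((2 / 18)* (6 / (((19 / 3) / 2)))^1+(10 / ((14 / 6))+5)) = 314791 / 5320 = 59.17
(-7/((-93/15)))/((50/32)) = 112/155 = 0.72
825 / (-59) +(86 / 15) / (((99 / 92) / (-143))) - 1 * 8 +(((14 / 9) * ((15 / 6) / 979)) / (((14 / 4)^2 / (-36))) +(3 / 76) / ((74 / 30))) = -120317459178839 / 153490615740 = -783.88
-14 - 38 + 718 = 666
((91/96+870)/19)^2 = 6990799321/3326976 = 2101.25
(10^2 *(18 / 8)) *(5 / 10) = 225 / 2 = 112.50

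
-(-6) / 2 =3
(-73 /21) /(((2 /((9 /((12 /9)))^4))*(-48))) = 4310577 /57344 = 75.17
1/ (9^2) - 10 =-809/ 81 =-9.99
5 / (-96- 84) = -1 / 36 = -0.03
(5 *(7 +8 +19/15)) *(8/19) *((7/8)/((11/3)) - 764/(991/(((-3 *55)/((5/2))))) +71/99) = 9927382780/5592213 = 1775.22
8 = 8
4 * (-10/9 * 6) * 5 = -400/3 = -133.33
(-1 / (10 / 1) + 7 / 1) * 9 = 621 / 10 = 62.10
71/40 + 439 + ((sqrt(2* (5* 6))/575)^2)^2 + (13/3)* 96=856.78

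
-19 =-19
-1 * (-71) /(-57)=-71 /57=-1.25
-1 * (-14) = 14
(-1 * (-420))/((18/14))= 980/3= 326.67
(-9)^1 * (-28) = 252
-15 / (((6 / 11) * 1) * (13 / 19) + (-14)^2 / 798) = -9405 / 388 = -24.24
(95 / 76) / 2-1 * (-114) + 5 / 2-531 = -3311 / 8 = -413.88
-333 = -333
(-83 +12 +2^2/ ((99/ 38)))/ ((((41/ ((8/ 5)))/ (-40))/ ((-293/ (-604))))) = 32239376/ 612909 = 52.60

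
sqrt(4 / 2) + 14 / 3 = 6.08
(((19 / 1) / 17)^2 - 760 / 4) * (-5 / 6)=157.29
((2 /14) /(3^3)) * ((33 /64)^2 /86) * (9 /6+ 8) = 2299 /14794752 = 0.00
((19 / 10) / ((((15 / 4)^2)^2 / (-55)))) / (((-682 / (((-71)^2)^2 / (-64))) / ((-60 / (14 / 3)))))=3955.53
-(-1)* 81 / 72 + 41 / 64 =113 / 64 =1.77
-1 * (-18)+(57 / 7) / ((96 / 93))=5799 / 224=25.89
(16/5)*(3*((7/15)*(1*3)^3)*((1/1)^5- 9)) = -24192/25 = -967.68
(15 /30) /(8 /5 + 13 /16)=40 /193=0.21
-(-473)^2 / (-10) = 223729 / 10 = 22372.90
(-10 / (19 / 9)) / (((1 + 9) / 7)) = -63 / 19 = -3.32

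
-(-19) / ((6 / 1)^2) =19 / 36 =0.53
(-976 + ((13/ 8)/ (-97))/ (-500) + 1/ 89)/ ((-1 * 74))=33702842843/ 2555368000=13.19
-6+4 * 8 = 26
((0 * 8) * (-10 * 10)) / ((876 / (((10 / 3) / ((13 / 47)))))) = 0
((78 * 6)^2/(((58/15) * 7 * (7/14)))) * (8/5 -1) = 1971216/203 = 9710.42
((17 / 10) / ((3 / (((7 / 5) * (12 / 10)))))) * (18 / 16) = 1071 / 1000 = 1.07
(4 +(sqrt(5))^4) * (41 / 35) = 1189 / 35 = 33.97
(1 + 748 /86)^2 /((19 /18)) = 3130002 /35131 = 89.10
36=36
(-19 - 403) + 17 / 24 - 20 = -441.29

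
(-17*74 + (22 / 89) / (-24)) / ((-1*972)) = 1343555 / 1038096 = 1.29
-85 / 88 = -0.97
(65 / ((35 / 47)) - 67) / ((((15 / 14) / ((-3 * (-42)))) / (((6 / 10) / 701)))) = 35784 / 17525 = 2.04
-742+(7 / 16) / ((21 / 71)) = -740.52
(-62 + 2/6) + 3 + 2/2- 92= -449/3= -149.67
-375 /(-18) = 125 /6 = 20.83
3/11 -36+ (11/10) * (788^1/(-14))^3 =-196185.24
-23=-23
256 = 256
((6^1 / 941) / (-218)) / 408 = -1 / 13949384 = -0.00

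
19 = 19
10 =10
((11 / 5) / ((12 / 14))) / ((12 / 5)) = 77 / 72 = 1.07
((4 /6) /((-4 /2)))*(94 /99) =-94 /297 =-0.32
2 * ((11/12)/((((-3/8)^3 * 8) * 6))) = -176/243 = -0.72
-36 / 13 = -2.77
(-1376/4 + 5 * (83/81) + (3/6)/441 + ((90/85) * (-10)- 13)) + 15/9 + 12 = -47068757/134946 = -348.80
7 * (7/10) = 49/10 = 4.90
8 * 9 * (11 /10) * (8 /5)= 3168 /25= 126.72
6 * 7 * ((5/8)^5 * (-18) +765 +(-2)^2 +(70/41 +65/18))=32696409893/1007616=32449.28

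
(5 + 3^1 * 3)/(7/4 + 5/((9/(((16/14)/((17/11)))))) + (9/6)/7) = 59976/10175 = 5.89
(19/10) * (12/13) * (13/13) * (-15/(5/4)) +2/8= -5407/260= -20.80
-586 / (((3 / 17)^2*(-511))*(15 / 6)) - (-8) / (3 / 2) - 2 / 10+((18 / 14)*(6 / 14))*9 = 3995498 / 160965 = 24.82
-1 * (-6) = 6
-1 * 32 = -32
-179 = -179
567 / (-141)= -189 / 47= -4.02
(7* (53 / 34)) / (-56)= -53 / 272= -0.19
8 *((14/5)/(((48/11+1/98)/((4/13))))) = 482944/306475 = 1.58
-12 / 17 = -0.71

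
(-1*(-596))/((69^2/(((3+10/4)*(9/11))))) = 298/529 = 0.56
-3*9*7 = -189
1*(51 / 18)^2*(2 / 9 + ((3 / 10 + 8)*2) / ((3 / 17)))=756.93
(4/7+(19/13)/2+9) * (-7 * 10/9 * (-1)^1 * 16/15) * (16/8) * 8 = 160000/117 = 1367.52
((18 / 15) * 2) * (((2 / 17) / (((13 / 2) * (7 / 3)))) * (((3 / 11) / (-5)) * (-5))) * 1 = 432 / 85085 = 0.01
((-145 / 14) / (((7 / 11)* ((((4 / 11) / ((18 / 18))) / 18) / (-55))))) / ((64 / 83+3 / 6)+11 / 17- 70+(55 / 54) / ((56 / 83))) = -1323455492700 / 1988383663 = -665.59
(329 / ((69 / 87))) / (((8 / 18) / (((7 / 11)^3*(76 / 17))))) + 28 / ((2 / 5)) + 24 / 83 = 49483622773 / 43194943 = 1145.59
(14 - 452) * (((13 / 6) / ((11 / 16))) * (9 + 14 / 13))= -153008 / 11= -13909.82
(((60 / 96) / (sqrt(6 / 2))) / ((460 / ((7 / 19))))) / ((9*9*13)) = 7*sqrt(3) / 44175456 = 0.00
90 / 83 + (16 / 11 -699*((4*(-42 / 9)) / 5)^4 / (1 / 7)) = -14644538380838 / 15406875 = -950519.71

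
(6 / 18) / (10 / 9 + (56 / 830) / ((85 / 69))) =105825 / 370138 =0.29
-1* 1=-1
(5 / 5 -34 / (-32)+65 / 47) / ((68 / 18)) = 23319 / 25568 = 0.91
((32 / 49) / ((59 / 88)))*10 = 28160 / 2891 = 9.74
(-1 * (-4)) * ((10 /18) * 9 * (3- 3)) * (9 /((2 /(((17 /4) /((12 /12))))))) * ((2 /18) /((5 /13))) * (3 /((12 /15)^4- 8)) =0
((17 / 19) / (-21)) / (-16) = 0.00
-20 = -20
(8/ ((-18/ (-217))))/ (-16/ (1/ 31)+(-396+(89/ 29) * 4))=-6293/ 57402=-0.11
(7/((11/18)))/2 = 63/11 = 5.73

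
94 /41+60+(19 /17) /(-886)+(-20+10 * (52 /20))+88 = 96516517 /617542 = 156.29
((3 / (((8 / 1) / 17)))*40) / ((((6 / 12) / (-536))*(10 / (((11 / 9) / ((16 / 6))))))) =-12529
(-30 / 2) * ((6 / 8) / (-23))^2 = -135 / 8464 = -0.02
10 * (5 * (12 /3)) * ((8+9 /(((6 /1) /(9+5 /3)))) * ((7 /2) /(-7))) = -2400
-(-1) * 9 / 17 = 9 / 17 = 0.53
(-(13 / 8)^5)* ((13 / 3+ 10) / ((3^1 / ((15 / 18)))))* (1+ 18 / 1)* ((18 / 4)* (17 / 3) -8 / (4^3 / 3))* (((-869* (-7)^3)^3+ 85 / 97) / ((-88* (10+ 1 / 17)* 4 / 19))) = 2889047980377110231647686745 / 944013312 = 3060389025930505344.03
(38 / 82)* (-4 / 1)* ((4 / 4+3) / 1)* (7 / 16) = -133 / 41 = -3.24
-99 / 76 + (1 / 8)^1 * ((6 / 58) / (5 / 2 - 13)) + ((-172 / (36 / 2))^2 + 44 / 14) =29100905 / 312417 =93.15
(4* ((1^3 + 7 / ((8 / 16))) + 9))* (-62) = -5952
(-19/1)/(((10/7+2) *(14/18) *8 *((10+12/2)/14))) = -399/512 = -0.78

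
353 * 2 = 706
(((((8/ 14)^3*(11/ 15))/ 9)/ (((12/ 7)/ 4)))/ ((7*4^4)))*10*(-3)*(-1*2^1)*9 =11/ 1029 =0.01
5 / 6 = 0.83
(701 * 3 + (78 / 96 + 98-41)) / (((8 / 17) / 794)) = 233333177 / 64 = 3645830.89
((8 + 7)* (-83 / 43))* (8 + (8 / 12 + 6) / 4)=-12035 / 43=-279.88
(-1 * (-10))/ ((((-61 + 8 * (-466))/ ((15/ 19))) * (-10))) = 5/ 23997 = 0.00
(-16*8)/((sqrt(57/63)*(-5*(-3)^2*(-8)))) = -16*sqrt(399)/855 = -0.37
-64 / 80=-4 / 5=-0.80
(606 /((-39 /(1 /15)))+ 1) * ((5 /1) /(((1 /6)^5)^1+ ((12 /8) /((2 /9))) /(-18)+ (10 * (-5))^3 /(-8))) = -18144 /1579462105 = -0.00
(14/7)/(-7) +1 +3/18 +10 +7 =751/42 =17.88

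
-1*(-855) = 855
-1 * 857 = -857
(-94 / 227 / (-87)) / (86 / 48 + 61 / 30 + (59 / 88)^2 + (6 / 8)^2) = 3639680 / 3698770461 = 0.00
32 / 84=0.38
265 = 265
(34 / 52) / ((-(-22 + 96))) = -17 / 1924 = -0.01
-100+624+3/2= 1051/2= 525.50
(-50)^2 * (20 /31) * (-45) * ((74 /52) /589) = -41625000 /237367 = -175.36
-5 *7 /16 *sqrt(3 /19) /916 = -35 *sqrt(57) /278464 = -0.00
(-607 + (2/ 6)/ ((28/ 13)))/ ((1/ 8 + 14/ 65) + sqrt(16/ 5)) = 191750/ 2863 - 1352000* sqrt(5)/ 8589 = -285.01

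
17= 17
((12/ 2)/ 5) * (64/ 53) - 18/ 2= -2001/ 265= -7.55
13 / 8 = 1.62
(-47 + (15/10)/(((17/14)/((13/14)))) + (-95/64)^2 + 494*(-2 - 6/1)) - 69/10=-1393527659/348160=-4002.55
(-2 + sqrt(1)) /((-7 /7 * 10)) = 0.10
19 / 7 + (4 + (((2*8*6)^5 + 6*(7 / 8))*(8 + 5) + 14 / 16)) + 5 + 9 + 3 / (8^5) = 24313500645617685 / 229376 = 105998450777.84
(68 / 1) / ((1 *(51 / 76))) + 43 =433 / 3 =144.33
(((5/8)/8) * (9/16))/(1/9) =405/1024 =0.40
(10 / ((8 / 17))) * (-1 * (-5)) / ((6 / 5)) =2125 / 24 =88.54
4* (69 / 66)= 46 / 11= 4.18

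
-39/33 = -13/11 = -1.18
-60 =-60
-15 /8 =-1.88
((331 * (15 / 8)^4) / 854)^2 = 280792859765625 / 12235892064256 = 22.95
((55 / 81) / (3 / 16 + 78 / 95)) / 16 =5225 / 124173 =0.04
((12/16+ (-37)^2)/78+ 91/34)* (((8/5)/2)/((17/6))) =107339/18785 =5.71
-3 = -3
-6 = -6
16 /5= 3.20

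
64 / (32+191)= 64 / 223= 0.29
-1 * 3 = -3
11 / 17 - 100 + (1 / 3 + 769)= 34169 / 51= 669.98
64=64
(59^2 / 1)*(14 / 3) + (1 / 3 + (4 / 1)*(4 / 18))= 146213 / 9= 16245.89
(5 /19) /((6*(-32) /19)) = -5 /192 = -0.03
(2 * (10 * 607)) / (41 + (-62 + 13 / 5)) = -15175 / 23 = -659.78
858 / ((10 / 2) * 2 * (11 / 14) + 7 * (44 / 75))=40950 / 571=71.72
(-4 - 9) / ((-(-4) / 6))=-39 / 2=-19.50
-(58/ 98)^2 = -841/ 2401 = -0.35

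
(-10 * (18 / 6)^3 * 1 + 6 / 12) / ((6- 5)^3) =-539 / 2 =-269.50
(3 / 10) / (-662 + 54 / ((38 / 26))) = -57 / 118760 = -0.00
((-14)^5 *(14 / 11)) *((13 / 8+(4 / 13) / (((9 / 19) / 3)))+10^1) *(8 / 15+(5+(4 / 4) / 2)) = -56057234.63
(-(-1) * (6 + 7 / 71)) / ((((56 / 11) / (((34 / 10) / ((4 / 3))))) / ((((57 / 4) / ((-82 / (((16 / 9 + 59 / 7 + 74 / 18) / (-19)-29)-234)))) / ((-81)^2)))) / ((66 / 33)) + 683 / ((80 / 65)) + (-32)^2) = 409017557168 / 115478610144723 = 0.00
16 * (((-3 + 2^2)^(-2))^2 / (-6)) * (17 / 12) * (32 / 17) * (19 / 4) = -304 / 9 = -33.78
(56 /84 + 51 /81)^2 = 1225 /729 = 1.68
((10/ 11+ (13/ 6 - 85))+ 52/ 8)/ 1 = -2489/ 33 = -75.42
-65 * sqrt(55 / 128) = -65 * sqrt(110) / 16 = -42.61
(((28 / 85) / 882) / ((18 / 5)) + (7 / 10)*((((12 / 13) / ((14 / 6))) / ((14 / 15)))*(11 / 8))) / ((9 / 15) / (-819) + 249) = 2045365 / 1248054048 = 0.00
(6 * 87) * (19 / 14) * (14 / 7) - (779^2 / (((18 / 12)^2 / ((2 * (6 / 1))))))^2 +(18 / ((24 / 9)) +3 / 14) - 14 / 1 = -2639659002490933 / 252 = -10474837311471.96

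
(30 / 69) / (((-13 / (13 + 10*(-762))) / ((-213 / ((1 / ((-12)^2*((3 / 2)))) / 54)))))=-188990742240 / 299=-632076061.00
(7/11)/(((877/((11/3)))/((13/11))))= 91/28941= 0.00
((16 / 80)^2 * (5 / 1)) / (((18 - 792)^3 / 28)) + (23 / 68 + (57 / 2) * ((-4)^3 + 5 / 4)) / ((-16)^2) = -70472268688451 / 10089781770240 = -6.98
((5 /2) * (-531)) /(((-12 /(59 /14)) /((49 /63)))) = 17405 /48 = 362.60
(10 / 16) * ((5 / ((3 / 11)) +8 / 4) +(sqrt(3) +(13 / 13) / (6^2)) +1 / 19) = 5 * sqrt(3) / 8 +69815 / 5472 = 13.84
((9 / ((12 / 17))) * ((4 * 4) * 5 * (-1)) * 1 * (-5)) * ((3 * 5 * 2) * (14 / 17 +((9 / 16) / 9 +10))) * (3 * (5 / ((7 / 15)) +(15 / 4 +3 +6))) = 937949625 / 8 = 117243703.12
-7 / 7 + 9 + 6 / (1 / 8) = 56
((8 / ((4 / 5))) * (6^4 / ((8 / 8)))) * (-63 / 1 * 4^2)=-13063680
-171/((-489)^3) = 19/12992241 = 0.00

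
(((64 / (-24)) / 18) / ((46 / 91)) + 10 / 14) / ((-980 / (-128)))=58592 / 1065015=0.06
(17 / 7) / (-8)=-17 / 56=-0.30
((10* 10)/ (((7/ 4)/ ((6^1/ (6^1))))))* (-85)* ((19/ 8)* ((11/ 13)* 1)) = -888250/ 91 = -9760.99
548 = 548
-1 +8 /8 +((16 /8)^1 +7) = 9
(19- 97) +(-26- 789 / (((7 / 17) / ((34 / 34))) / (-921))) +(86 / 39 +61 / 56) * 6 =642344735 / 364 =1764683.34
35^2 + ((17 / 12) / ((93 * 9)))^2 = 123580371889 / 100881936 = 1225.00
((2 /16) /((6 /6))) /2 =0.06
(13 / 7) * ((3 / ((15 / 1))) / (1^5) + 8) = 533 / 35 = 15.23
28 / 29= 0.97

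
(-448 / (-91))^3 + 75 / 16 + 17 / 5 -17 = 19405059 / 175760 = 110.41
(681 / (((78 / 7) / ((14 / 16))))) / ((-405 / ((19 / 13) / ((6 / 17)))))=-3592729 / 6570720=-0.55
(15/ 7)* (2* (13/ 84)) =65/ 98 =0.66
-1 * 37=-37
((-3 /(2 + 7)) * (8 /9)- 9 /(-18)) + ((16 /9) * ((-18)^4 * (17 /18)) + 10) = 9518375 /54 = 176266.20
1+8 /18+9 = 94 /9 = 10.44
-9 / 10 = -0.90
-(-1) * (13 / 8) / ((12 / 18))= 39 / 16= 2.44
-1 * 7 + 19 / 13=-72 / 13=-5.54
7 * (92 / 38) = 16.95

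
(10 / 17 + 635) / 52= 10805 / 884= 12.22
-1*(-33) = 33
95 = 95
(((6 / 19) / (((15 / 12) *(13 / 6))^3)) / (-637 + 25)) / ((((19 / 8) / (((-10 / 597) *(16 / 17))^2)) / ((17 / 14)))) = -0.00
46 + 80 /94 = 46.85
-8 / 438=-4 / 219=-0.02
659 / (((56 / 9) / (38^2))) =2141091 / 14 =152935.07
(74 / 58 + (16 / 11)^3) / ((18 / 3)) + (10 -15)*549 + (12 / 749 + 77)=-462673066861 / 173463906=-2667.26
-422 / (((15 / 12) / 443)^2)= -53002929.92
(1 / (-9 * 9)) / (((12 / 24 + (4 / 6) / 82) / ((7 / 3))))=-574 / 10125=-0.06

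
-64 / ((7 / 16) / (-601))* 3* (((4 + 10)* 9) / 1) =33232896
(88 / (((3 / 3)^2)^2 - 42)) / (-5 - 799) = 22 / 8241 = 0.00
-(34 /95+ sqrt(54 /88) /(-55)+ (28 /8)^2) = -4791 /380+ 3 * sqrt(33) /1210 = -12.59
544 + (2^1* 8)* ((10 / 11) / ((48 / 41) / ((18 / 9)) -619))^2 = 1692666966368 / 3111519961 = 544.00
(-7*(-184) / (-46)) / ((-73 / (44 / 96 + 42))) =7133 / 438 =16.29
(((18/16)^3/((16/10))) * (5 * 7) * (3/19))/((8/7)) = 2679075/622592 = 4.30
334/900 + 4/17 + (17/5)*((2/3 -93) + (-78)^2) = 155847889/7650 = 20372.27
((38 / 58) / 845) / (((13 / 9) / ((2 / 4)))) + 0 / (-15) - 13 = -8282519 / 637130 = -13.00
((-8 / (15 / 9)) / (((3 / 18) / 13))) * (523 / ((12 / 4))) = -326352 / 5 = -65270.40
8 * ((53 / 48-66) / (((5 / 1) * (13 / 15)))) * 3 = -9345 / 26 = -359.42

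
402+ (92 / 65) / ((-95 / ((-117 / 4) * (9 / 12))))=402.33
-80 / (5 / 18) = -288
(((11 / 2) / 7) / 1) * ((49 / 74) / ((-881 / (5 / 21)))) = -55 / 391164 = -0.00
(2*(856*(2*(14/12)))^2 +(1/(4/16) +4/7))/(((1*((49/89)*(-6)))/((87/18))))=-324339547976/27783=-11674029.01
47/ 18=2.61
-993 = -993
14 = 14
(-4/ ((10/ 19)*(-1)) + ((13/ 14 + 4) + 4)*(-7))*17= -9333/ 10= -933.30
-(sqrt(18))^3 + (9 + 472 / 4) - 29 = 98 - 54*sqrt(2) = 21.63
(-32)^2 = 1024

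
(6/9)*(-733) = -1466/3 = -488.67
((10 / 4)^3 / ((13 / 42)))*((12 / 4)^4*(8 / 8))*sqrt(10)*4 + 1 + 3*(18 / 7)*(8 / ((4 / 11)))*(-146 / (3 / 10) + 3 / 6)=-577559 / 7 + 212625*sqrt(10) / 13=-30786.94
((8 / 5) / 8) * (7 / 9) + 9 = 412 / 45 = 9.16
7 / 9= 0.78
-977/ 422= -2.32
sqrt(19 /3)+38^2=sqrt(57) /3+1444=1446.52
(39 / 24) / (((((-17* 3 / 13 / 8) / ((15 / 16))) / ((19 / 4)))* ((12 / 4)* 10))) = -3211 / 6528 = -0.49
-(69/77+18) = -1455/77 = -18.90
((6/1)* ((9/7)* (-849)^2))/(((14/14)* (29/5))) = 194616270/203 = 958700.84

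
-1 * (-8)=8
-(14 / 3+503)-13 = -1562 / 3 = -520.67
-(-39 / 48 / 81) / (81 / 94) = 611 / 52488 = 0.01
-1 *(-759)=759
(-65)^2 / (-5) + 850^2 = 721655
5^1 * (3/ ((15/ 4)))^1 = 4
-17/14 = -1.21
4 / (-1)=-4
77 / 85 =0.91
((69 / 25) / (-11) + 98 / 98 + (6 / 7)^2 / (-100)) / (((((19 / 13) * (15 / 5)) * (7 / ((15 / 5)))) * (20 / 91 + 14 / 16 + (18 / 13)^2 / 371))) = 1862124472 / 28251078625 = 0.07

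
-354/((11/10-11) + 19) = -38.90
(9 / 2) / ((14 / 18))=81 / 14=5.79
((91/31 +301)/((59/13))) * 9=1102374/1829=602.72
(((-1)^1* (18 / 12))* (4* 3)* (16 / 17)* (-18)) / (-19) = -5184 / 323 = -16.05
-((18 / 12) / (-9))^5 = 1 / 7776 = 0.00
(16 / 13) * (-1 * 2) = -32 / 13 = -2.46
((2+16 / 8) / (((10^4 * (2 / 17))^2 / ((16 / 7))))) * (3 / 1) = 867 / 43750000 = 0.00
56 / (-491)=-56 / 491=-0.11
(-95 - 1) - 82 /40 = -1961 /20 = -98.05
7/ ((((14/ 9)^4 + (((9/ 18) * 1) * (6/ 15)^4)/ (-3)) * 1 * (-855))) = -637875/ 455857576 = -0.00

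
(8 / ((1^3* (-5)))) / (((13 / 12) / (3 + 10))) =-96 / 5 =-19.20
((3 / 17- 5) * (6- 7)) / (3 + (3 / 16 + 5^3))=1312 / 34867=0.04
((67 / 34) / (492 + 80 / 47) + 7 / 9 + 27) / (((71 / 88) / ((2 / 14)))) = 4.92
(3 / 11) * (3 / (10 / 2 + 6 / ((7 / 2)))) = 63 / 517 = 0.12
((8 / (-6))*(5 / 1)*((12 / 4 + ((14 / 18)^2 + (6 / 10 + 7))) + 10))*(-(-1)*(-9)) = 34352 / 27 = 1272.30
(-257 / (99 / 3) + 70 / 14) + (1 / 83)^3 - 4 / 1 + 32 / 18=-283606253 / 56606913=-5.01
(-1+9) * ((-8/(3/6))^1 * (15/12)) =-160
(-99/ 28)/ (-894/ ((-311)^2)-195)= 1063931/ 58680188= 0.02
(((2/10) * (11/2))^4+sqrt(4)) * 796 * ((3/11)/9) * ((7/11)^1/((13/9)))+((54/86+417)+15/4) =38739417201/84548750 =458.19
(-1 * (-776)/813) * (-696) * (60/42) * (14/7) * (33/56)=-14852640/13279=-1118.51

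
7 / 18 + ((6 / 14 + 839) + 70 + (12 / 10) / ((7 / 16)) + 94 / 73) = 42027869 / 45990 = 913.85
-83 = -83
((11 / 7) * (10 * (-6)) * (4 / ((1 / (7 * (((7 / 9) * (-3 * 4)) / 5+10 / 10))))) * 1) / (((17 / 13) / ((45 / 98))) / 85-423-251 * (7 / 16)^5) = -7017490022400 / 1309613389177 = -5.36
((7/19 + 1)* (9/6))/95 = 39/1805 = 0.02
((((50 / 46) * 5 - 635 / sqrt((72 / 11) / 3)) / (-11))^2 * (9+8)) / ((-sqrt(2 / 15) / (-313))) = -422354375 * sqrt(55) / 5566+12487010324275 * sqrt(30) / 3072432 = 21697848.04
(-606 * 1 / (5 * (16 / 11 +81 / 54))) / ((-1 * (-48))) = -1111 / 1300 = -0.85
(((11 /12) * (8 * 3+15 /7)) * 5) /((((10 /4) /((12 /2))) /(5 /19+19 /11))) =76128 /133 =572.39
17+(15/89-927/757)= 1074193/67373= 15.94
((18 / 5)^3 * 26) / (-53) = -151632 / 6625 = -22.89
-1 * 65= -65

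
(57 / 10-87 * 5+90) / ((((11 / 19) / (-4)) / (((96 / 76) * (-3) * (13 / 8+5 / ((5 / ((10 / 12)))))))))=-1201122 / 55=-21838.58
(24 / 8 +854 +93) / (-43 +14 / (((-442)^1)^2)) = -92797900 / 4200319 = -22.09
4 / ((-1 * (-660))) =1 / 165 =0.01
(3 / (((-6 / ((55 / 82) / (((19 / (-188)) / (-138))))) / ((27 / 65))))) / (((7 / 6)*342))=-0.48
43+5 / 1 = 48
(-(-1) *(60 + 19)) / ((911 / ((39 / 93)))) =1027 / 28241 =0.04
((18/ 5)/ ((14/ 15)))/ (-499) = -27/ 3493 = -0.01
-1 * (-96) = 96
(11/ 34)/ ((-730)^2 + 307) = 11/ 18129038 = 0.00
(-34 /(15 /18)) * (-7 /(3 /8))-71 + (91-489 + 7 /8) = 11739 /40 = 293.48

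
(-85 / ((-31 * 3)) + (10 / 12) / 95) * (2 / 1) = 1087 / 589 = 1.85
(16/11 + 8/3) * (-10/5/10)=-136/165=-0.82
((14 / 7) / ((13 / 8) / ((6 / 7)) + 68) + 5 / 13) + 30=1326473 / 43615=30.41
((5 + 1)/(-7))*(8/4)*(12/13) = -144/91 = -1.58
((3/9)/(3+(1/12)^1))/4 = 1/37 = 0.03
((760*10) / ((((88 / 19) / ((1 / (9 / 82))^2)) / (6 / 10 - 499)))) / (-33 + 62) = -60489910880 / 25839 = -2341031.42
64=64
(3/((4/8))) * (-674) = -4044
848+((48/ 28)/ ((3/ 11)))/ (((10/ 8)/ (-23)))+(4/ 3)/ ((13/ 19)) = 1002308/ 1365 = 734.29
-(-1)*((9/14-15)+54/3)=51/14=3.64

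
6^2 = 36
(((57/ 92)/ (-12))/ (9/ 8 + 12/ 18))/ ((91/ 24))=-684/ 89999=-0.01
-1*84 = -84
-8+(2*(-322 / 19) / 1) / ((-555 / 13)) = -75988 / 10545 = -7.21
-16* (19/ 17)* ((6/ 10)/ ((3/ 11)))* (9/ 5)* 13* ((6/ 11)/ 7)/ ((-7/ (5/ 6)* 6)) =5928/ 4165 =1.42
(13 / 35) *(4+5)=117 / 35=3.34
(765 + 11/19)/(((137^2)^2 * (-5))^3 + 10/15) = -43638/311481081935860786816705027087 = -0.00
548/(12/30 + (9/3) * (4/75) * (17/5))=34250/59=580.51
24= 24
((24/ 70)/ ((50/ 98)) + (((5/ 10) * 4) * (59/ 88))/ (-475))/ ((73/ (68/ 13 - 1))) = 69929/ 1803100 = 0.04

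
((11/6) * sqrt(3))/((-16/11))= -121 * sqrt(3)/96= -2.18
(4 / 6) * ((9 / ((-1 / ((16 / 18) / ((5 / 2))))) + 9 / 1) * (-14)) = -812 / 15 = -54.13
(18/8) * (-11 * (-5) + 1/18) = 991/8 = 123.88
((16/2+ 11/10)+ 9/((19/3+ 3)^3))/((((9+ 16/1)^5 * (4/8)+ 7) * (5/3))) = 1000031/893230447200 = 0.00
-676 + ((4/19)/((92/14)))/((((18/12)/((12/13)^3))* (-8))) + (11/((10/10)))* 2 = -627900222/960089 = -654.00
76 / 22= 38 / 11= 3.45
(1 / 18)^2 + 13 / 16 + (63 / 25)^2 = 5804449 / 810000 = 7.17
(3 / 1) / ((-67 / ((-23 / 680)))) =69 / 45560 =0.00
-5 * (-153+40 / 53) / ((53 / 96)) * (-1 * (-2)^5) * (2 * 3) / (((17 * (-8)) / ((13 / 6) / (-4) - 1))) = 143305440 / 47753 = 3000.97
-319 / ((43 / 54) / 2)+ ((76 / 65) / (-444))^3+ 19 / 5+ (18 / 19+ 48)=-229668154294038028 / 306853486977375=-748.46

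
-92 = -92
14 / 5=2.80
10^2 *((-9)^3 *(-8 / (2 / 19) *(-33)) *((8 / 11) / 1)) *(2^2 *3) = -1595635200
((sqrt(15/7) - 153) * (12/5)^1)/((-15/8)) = 4896/25 - 32 * sqrt(105)/175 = 193.97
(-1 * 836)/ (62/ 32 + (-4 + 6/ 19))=254144/ 531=478.61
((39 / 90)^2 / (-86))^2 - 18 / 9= -11981491439 / 5990760000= -2.00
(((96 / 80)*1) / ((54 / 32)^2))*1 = 512 / 1215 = 0.42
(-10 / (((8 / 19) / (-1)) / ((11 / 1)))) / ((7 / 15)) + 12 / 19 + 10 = 303481 / 532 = 570.45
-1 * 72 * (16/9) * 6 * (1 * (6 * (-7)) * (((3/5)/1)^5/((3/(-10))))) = -8360.76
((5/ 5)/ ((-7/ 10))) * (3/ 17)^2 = -90/ 2023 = -0.04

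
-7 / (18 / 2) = -7 / 9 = -0.78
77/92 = 0.84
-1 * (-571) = 571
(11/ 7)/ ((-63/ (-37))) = 407/ 441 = 0.92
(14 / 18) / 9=7 / 81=0.09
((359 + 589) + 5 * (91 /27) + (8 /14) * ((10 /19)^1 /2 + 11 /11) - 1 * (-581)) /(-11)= -504886 /3591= -140.60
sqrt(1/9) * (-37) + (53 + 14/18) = 373/9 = 41.44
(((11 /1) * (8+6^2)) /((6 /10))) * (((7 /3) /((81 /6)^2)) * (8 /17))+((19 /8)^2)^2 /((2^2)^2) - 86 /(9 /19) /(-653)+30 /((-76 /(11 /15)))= 620073826244279 /90691309338624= 6.84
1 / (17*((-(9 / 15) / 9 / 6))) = -90 / 17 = -5.29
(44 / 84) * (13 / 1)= 143 / 21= 6.81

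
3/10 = 0.30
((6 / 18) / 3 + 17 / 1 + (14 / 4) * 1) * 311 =115381 / 18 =6410.06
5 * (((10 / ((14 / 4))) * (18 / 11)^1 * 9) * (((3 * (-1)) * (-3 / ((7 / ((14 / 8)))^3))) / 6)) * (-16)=-6075 / 77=-78.90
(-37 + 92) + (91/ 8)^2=11801/ 64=184.39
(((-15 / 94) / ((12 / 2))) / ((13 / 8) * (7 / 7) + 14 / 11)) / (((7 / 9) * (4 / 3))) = -99 / 11186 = -0.01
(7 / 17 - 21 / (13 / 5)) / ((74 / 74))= -1694 / 221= -7.67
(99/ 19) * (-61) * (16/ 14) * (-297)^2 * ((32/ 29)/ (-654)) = 22728283776/ 420413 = 54061.80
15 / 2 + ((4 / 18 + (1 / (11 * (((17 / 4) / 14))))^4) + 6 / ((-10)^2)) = 2143389774311 / 275136966225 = 7.79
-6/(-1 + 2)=-6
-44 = -44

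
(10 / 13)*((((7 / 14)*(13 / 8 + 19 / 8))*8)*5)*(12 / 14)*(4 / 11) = 19200 / 1001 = 19.18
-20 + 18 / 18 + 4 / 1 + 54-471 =-432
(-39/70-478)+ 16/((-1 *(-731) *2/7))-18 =-25404909/51170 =-496.48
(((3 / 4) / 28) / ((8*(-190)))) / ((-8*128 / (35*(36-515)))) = -1437 / 4980736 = -0.00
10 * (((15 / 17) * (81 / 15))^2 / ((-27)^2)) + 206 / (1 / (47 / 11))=2799088 / 3179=880.49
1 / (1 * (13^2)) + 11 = 1860 / 169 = 11.01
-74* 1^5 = -74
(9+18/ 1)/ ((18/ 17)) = 51/ 2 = 25.50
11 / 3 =3.67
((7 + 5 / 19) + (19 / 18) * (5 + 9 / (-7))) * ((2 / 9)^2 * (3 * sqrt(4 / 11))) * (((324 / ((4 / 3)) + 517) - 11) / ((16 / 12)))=260438 * sqrt(11) / 1539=561.26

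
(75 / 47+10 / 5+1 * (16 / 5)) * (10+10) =6388 / 47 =135.91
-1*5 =-5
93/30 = 31/10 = 3.10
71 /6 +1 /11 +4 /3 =875 /66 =13.26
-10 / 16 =-5 / 8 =-0.62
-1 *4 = -4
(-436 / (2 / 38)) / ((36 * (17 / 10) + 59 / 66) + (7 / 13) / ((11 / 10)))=-35538360 / 268483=-132.37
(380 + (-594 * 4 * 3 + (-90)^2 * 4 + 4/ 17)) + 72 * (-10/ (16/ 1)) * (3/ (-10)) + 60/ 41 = 35780075/ 1394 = 25667.20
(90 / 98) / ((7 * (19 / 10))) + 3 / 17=27201 / 110789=0.25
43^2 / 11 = 168.09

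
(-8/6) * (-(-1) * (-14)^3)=10976/3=3658.67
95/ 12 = 7.92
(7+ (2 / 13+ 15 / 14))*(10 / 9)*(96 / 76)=19960 / 1729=11.54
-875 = -875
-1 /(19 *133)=-1 /2527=-0.00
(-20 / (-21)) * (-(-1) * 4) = 80 / 21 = 3.81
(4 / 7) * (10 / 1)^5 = 400000 / 7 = 57142.86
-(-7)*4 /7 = 4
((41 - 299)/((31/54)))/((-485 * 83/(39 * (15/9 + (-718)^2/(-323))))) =-279816432012/403073315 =-694.21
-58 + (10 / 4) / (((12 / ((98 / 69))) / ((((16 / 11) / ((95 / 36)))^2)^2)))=-318014137913566 / 5485585562875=-57.97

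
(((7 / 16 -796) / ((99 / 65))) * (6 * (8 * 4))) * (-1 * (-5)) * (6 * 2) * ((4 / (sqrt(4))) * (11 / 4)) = -33095400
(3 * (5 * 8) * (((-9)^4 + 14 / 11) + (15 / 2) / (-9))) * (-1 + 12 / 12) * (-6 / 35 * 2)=0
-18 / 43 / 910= -9 / 19565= -0.00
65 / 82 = 0.79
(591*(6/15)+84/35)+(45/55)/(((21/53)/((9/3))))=94323/385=244.99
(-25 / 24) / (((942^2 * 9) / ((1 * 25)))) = -625 / 191670624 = -0.00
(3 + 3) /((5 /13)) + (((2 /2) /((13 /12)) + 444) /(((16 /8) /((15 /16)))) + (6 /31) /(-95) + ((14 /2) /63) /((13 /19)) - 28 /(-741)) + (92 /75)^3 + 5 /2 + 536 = 9880852934189 /12921187500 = 764.70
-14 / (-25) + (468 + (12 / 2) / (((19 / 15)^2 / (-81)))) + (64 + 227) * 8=22505204 / 9025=2493.65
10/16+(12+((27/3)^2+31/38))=94.44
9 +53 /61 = 602 /61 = 9.87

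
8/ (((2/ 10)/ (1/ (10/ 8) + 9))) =392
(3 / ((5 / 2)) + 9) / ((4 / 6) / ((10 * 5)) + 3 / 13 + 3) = 3.14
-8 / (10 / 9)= -7.20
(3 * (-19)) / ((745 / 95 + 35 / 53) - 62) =57399 / 53872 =1.07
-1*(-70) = 70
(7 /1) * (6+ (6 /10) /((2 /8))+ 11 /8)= 68.42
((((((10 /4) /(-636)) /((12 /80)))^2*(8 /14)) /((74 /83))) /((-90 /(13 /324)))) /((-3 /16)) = 134875 /128879934057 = 0.00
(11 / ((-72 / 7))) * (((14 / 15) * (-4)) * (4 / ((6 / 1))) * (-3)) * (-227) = 244706 / 135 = 1812.64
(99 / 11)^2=81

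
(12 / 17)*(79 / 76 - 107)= -24159 / 323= -74.80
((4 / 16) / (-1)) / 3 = -1 / 12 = -0.08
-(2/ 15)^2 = -4/ 225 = -0.02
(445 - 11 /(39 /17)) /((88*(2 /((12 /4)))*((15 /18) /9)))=57942 /715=81.04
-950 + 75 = -875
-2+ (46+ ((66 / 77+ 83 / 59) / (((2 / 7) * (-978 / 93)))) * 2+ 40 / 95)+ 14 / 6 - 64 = -20559167 / 1096338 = -18.75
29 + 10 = 39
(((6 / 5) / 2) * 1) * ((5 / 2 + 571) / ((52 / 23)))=79143 / 520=152.20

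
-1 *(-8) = 8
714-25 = 689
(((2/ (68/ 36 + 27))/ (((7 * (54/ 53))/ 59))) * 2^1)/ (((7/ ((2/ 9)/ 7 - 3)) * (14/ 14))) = -584749/ 1203930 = -0.49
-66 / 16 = -33 / 8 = -4.12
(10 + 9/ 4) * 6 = 73.50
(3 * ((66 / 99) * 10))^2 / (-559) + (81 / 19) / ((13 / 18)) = 5.19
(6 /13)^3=216 /2197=0.10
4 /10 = 2 /5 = 0.40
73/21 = 3.48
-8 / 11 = -0.73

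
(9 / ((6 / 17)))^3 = 132651 / 8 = 16581.38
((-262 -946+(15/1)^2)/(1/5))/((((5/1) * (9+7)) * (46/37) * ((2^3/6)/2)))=-109113/1472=-74.13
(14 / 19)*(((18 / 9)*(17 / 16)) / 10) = 119 / 760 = 0.16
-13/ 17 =-0.76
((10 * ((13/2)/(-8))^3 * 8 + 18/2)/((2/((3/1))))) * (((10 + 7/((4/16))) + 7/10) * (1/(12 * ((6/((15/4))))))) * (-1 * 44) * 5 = 22555.55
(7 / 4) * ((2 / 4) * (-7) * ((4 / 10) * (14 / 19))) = -343 / 190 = -1.81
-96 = -96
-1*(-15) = 15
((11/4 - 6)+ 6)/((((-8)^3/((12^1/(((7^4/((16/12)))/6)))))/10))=-165/76832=-0.00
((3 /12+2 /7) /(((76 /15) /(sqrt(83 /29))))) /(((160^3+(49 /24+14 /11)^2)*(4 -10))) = -6534*sqrt(2407) /44043172733105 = -0.00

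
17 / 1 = 17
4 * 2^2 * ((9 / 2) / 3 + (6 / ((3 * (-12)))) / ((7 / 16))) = 376 / 21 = 17.90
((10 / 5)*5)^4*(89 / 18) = 445000 / 9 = 49444.44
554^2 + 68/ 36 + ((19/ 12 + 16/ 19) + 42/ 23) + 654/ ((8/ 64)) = 4910808937/ 15732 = 312154.14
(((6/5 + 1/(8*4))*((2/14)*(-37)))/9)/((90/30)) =-7289/30240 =-0.24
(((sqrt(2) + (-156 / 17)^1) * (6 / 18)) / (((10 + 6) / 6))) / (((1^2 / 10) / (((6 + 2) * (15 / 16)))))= -2925 / 34 + 75 * sqrt(2) / 8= -72.77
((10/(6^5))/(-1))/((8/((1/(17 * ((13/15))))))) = -25/2291328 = -0.00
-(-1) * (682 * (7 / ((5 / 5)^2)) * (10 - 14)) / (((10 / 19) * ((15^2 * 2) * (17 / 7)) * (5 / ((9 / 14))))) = -45353 / 10625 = -4.27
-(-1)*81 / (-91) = -81 / 91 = -0.89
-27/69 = -9/23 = -0.39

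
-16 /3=-5.33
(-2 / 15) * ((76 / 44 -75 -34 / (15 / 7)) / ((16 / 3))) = 3677 / 1650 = 2.23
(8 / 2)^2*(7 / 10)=56 / 5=11.20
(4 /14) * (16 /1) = 32 /7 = 4.57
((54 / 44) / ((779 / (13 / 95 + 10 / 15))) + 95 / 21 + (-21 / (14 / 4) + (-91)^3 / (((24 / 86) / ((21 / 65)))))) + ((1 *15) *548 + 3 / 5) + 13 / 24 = -118186832110121 / 136761240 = -864183.68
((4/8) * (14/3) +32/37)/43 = 355/4773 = 0.07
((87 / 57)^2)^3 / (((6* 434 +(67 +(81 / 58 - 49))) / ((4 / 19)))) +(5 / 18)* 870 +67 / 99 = 1087712601249686848 / 4488291792303759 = 242.34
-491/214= -2.29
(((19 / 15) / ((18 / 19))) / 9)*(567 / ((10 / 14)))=17689 / 150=117.93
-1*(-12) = 12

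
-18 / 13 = -1.38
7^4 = 2401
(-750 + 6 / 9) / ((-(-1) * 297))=-2.52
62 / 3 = 20.67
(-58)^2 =3364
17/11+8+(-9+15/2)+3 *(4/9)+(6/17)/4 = 5311/561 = 9.47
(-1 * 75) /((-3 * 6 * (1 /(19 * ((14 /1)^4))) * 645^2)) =364952 /49923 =7.31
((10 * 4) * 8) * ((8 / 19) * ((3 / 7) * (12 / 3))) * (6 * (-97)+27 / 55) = -134315.48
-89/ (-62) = 89/ 62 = 1.44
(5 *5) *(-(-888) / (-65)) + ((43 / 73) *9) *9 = -278841 / 949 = -293.83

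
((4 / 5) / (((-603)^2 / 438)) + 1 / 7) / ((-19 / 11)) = -6711133 / 80599995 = -0.08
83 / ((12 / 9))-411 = -1395 / 4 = -348.75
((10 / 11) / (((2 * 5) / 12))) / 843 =4 / 3091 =0.00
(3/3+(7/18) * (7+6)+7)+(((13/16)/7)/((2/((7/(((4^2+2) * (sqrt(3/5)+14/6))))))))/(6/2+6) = 4918535/376704 - 13 * sqrt(15)/125568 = 13.06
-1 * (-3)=3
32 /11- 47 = -44.09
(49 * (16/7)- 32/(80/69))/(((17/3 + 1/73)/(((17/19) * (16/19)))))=6284424/561355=11.20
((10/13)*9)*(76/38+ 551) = 3828.46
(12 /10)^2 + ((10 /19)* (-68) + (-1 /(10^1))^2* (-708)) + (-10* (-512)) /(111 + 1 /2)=475583 /105925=4.49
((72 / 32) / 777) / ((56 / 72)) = 27 / 7252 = 0.00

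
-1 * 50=-50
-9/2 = -4.50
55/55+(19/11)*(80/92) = 633/253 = 2.50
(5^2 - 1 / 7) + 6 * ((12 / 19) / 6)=3390 / 133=25.49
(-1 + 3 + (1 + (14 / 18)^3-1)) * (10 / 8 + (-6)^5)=-56009299 / 2916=-19207.58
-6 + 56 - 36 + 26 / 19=292 / 19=15.37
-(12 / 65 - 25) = 1613 / 65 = 24.82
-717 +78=-639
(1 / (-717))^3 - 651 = -239959780264 / 368601813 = -651.00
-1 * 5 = -5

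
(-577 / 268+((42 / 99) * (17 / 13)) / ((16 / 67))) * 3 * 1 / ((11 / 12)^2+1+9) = 704250 / 14955941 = 0.05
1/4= 0.25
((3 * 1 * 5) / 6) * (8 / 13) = 20 / 13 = 1.54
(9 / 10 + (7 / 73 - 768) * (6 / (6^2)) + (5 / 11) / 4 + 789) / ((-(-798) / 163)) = 135.23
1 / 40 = 0.02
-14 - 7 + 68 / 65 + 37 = 1108 / 65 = 17.05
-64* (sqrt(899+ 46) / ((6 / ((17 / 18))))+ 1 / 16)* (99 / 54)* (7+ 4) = -16456* sqrt(105) / 27-242 / 3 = -6325.99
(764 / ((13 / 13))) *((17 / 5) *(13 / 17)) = 9932 / 5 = 1986.40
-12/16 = -3/4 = -0.75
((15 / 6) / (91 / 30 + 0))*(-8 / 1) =-600 / 91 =-6.59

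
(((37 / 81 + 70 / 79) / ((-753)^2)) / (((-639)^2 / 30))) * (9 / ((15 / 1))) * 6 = 0.00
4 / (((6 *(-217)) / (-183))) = 122 / 217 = 0.56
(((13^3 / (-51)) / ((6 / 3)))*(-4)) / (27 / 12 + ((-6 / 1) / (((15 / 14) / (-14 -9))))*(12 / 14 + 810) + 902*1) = 87880 / 107449503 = 0.00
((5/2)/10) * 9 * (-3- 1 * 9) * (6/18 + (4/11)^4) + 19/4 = -276545/58564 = -4.72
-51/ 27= -17/ 9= -1.89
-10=-10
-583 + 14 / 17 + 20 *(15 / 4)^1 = -8622 / 17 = -507.18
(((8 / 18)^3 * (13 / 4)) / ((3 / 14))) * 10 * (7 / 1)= 203840 / 2187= 93.21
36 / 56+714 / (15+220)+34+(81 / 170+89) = 3555963 / 27965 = 127.16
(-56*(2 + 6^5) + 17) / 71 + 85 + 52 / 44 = -4723753 / 781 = -6048.34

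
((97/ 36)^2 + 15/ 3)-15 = -3551/ 1296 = -2.74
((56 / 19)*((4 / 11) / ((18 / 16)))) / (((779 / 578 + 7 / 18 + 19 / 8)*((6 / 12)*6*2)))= 0.04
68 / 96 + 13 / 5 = 397 / 120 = 3.31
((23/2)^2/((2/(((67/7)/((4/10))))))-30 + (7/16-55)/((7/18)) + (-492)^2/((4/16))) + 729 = 108684461/112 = 970396.97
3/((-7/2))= -6/7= -0.86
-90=-90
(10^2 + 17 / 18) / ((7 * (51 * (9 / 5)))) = 9085 / 57834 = 0.16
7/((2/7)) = 49/2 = 24.50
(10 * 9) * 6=540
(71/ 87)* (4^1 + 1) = 355/ 87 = 4.08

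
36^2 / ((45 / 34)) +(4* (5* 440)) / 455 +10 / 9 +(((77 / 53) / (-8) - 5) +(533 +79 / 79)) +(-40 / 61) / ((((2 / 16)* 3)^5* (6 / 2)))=12859819523921 / 8578959480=1499.00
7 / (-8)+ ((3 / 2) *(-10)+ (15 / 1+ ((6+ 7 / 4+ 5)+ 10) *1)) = 21.88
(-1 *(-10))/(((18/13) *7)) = 65/63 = 1.03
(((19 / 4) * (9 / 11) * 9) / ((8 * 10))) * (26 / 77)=20007 / 135520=0.15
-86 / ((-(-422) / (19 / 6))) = -817 / 1266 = -0.65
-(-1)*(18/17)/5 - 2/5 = -16/85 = -0.19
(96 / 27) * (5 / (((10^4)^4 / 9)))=1 / 62500000000000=0.00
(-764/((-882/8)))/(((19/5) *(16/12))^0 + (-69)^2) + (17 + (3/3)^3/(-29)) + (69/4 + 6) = 4898525213/121802436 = 40.22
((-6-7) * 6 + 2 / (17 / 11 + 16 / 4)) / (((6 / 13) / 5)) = -153920 / 183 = -841.09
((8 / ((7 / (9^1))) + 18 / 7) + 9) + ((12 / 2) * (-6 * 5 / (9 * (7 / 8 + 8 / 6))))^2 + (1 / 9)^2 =103.89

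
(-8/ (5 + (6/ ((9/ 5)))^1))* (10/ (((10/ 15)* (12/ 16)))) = -96/ 5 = -19.20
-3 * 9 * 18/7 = -486/7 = -69.43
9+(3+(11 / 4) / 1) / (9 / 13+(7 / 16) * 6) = 161 / 15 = 10.73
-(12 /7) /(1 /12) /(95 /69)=-9936 /665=-14.94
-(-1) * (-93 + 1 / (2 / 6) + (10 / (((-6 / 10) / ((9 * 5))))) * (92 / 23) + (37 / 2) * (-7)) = -6439 / 2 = -3219.50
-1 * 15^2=-225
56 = 56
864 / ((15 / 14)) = 4032 / 5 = 806.40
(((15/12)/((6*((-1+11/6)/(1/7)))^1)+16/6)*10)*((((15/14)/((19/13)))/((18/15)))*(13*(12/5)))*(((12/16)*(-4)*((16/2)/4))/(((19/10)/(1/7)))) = -28772250/123823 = -232.37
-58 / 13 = -4.46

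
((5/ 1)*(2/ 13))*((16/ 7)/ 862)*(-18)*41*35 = -295200/ 5603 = -52.69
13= 13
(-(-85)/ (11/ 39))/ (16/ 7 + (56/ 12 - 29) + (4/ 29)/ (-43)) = -17361981/ 1270379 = -13.67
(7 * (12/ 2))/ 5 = 42/ 5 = 8.40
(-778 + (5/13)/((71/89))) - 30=-745339/923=-807.52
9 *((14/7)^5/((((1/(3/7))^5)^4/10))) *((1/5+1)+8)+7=558638249922772903/79792266297612001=7.00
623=623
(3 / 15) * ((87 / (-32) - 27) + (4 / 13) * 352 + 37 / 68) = 559629 / 35360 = 15.83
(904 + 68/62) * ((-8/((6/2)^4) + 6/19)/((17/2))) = 23.11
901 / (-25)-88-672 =-19901 / 25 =-796.04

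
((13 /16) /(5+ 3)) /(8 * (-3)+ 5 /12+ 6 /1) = -39 /6752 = -0.01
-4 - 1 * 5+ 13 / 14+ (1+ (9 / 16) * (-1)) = -855 / 112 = -7.63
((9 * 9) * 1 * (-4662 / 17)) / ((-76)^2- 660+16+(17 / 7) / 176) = -155076768 / 35828299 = -4.33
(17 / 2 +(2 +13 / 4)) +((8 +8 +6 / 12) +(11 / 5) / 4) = 154 / 5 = 30.80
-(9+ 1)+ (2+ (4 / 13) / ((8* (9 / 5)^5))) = -12279067 / 1535274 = -8.00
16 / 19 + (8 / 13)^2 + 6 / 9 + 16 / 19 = 26294 / 9633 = 2.73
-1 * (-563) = 563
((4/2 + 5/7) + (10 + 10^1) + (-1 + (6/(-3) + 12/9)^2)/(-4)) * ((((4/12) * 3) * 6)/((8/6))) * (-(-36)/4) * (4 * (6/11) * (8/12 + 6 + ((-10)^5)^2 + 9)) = 1554930002436057/77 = 20193896135533.21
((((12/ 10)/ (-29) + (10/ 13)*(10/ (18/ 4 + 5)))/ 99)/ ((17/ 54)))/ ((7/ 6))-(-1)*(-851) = -39895450937/ 46881835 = -850.98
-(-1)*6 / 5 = 6 / 5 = 1.20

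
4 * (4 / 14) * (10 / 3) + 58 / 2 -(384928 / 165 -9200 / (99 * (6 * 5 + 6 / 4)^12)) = -404616374907474647670731959 / 175913474781547254585645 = -2300.09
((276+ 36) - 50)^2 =68644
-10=-10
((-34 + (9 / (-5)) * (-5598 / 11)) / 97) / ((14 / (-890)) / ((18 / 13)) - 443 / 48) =-621729792 / 631805911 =-0.98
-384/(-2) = 192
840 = 840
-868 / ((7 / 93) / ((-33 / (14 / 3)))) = 570834 / 7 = 81547.71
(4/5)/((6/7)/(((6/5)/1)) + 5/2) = 0.25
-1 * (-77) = 77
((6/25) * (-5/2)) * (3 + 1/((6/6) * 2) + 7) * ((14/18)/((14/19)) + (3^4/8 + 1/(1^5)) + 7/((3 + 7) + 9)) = -120169/1520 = -79.06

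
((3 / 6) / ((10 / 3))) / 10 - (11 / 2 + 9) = -2897 / 200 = -14.48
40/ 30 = 4/ 3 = 1.33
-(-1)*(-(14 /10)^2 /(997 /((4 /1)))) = -196 /24925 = -0.01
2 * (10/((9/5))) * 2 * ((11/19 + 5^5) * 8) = 95017600/171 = 555658.48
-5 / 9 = -0.56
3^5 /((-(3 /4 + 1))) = -972 /7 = -138.86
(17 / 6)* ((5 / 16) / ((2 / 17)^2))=24565 / 384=63.97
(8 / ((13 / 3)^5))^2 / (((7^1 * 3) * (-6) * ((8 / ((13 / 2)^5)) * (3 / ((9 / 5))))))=-19683 / 103962040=-0.00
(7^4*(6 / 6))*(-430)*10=-10324300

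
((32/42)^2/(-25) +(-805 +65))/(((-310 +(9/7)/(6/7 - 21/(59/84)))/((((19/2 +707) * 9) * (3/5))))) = 70113909595956/7592286625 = 9234.89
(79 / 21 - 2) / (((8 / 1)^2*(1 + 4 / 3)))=37 / 3136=0.01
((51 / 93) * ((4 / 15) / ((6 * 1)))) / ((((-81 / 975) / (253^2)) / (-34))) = 4809636260 / 7533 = 638475.54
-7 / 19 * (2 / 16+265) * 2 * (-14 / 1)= 103929 / 38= 2734.97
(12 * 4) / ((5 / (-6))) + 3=-273 / 5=-54.60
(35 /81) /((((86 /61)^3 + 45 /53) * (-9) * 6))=-421049755 /192128444262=-0.00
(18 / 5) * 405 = 1458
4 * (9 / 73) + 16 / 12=400 / 219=1.83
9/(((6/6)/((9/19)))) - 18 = -13.74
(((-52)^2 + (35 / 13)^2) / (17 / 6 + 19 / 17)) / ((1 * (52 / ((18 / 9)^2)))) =46736502 / 885391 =52.79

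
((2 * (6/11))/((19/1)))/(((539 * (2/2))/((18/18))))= 12/112651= 0.00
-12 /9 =-4 /3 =-1.33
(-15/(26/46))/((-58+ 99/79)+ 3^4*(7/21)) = 5451/6110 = 0.89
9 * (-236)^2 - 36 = 501228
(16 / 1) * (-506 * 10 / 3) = -80960 / 3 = -26986.67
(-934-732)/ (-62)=833/ 31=26.87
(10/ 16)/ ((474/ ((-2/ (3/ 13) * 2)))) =-65/ 2844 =-0.02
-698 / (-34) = 349 / 17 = 20.53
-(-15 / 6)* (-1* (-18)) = 45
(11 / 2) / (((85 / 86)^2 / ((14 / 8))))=142373 / 14450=9.85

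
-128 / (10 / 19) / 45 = -1216 / 225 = -5.40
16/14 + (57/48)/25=3333/2800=1.19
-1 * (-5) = 5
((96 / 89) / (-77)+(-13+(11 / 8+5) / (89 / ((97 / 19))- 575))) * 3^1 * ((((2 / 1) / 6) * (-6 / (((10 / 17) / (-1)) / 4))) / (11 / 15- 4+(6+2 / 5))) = -1969709459661 / 11613313096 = -169.61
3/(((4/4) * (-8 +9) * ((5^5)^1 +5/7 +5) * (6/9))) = 7/4870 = 0.00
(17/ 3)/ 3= 17/ 9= 1.89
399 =399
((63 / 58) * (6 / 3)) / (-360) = -7 / 1160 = -0.01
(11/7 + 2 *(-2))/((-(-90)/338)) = -2873/315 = -9.12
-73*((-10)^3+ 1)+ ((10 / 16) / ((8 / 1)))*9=4667373 / 64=72927.70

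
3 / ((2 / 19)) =28.50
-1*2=-2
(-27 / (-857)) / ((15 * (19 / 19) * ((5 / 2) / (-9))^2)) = 2916 / 107125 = 0.03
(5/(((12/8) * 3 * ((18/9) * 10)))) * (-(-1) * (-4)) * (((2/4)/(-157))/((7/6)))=2/3297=0.00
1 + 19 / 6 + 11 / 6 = 6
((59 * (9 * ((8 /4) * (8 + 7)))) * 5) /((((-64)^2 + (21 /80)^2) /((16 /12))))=679680000 /26214841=25.93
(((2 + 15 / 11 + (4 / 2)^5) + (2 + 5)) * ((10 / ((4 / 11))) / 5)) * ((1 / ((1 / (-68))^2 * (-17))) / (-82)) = 31688 / 41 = 772.88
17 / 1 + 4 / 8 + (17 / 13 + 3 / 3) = 515 / 26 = 19.81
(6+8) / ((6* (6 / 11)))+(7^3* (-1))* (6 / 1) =-36967 / 18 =-2053.72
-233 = -233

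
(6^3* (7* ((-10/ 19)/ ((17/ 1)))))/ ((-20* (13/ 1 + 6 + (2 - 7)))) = 0.17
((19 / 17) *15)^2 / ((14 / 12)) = 487350 / 2023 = 240.90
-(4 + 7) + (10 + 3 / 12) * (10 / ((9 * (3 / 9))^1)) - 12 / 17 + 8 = 3107 / 102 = 30.46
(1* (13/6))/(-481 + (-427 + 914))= 13/36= 0.36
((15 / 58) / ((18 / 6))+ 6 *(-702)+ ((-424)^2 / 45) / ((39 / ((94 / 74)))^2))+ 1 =-22861893140093 / 5434669890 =-4206.68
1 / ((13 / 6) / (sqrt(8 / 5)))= 12 * sqrt(10) / 65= 0.58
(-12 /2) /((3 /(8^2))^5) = -26512143.80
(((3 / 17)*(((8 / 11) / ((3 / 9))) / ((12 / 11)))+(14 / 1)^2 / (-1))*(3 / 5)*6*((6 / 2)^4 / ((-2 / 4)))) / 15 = 3232872 / 425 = 7606.76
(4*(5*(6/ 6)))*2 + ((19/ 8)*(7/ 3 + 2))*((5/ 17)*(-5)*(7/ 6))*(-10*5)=1129585/ 1224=922.86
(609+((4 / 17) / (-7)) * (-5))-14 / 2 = 71658 / 119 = 602.17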